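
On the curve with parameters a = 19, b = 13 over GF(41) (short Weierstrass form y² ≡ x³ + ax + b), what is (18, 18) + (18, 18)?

tangent at (18, 18): λ = (3·18² + 19)/(2·18) ≡ 7/36. 36⁻¹ ≡ 8 (mod 41) since 36·8 = 288 ≡ 1, so λ ≡ 7·8 ≡ 15.
  x = λ² - 18 - 18 = 225 - 36 ≡ 25; y = λ·(18 - 25) - 18 ≡ 0. → (25, 0)

(25, 0)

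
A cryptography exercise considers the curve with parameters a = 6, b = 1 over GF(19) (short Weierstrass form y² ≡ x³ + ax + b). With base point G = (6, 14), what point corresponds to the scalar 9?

Double-and-add on 9 = (1001)₂. Start with G = (6, 14) for the leading 1-bit.
double: tangent at (6, 14): λ = (3·6² + 6)/(2·14) ≡ 0/9. 9⁻¹ ≡ 17 (mod 19) since 9·17 = 153 ≡ 1, so λ ≡ 0·17 ≡ 0.
  x = λ² - 6 - 6 = 0 - 12 ≡ 7; y = λ·(6 - 7) - 14 ≡ 5. → (7, 5)
double: tangent at (7, 5): λ = (3·7² + 6)/(2·5) ≡ 1/10. 10⁻¹ ≡ 2 (mod 19) since 10·2 = 20 ≡ 1, so λ ≡ 1·2 ≡ 2.
  x = λ² - 7 - 7 = 4 - 14 ≡ 9; y = λ·(7 - 9) - 5 ≡ 10. → (9, 10)
double: tangent at (9, 10): λ = (3·9² + 6)/(2·10) ≡ 2/1. 1⁻¹ ≡ 1 (mod 19), so λ ≡ 2·1 ≡ 2.
  x = λ² - 9 - 9 = 4 - 18 ≡ 5; y = λ·(9 - 5) - 10 ≡ 17. → (5, 17)
add G: (5, 17) + (6, 14). λ = (14 - 17)/(6 - 5) ≡ 16/1 mod 19. 1⁻¹ ≡ 1 (mod 19), so λ ≡ 16.
  x = λ² - 5 - 6 = 256 - 11 ≡ 17; y = λ·(5 - 17) - 17 ≡ 0. → (17, 0)

(17, 0)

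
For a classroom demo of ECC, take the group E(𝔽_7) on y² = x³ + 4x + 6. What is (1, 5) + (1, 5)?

tangent at (1, 5): λ = (3·1² + 4)/(2·5) ≡ 0/3. 3⁻¹ ≡ 5 (mod 7), so λ ≡ 0·5 ≡ 0.
  x = λ² - 1 - 1 = 0 - 2 ≡ 5; y = λ·(1 - 5) - 5 ≡ 2. → (5, 2)

(5, 2)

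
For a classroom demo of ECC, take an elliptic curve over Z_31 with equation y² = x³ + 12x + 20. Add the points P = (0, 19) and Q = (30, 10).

(0, 19) + (30, 10). λ = (10 - 19)/(30 - 0) ≡ 22/30 mod 31. 30⁻¹ ≡ 30 (mod 31), so λ ≡ 9.
  x = λ² - 0 - 30 = 81 - 30 ≡ 20; y = λ·(0 - 20) - 19 ≡ 18. → (20, 18)

(20, 18)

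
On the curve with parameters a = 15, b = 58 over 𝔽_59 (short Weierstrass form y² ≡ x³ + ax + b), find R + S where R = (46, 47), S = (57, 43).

(40, 42)

(46, 47) + (57, 43). λ = (43 - 47)/(57 - 46) ≡ 55/11 mod 59. 11⁻¹ ≡ 43 (mod 59), so λ ≡ 5.
  x = λ² - 46 - 57 = 25 - 103 ≡ 40; y = λ·(46 - 40) - 47 ≡ 42. → (40, 42)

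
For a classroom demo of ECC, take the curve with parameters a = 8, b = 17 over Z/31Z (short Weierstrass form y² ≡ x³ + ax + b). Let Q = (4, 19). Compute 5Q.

(18, 14)

Repeated addition: build up to 5Q.
2Q: tangent at (4, 19): λ = (3·4² + 8)/(2·19) ≡ 25/7. 7⁻¹ ≡ 9 (mod 31) since 7·9 = 63 ≡ 1, so λ ≡ 25·9 ≡ 8.
  x = λ² - 4 - 4 = 64 - 8 ≡ 25; y = λ·(4 - 25) - 19 ≡ 30. → (25, 30)
3Q: (25, 30) + (4, 19). λ = (19 - 30)/(4 - 25) ≡ 20/10 mod 31. 10⁻¹ ≡ 28 (mod 31), so λ ≡ 2.
  x = λ² - 25 - 4 = 4 - 29 ≡ 6; y = λ·(25 - 6) - 30 ≡ 8. → (6, 8)
4Q: (6, 8) + (4, 19). λ = (19 - 8)/(4 - 6) ≡ 11/29 mod 31. 29⁻¹ ≡ 15 (mod 31), so λ ≡ 10.
  x = λ² - 6 - 4 = 100 - 10 ≡ 28; y = λ·(6 - 28) - 8 ≡ 20. → (28, 20)
5Q: (28, 20) + (4, 19). λ = (19 - 20)/(4 - 28) ≡ 30/7 mod 31. 7⁻¹ ≡ 9 (mod 31) since 7·9 = 63 ≡ 1, so λ ≡ 22.
  x = λ² - 28 - 4 = 484 - 32 ≡ 18; y = λ·(28 - 18) - 20 ≡ 14. → (18, 14)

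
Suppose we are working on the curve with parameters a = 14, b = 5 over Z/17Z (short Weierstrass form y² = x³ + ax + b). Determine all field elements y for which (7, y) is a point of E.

x³ + 14x + 5 = 446 ≡ 4 (mod 17).
Square roots of 4 mod 17: 2 and 15 (since 2² = 4 ≡ 4).

2, 15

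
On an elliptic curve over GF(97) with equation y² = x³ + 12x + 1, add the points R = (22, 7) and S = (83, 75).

(77, 43)

(22, 7) + (83, 75). λ = (75 - 7)/(83 - 22) ≡ 68/61 mod 97. 61⁻¹ ≡ 35 (mod 97), so λ ≡ 52.
  x = λ² - 22 - 83 = 2704 - 105 ≡ 77; y = λ·(22 - 77) - 7 ≡ 43. → (77, 43)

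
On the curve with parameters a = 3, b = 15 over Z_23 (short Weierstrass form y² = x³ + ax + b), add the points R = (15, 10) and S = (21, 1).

(18, 6)

(15, 10) + (21, 1). λ = (1 - 10)/(21 - 15) ≡ 14/6 mod 23. 6⁻¹ ≡ 4 (mod 23), so λ ≡ 10.
  x = λ² - 15 - 21 = 100 - 36 ≡ 18; y = λ·(15 - 18) - 10 ≡ 6. → (18, 6)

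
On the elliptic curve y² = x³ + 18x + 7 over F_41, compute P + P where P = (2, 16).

(39, 39)

tangent at (2, 16): λ = (3·2² + 18)/(2·16) ≡ 30/32. 32⁻¹ ≡ 9 (mod 41), so λ ≡ 30·9 ≡ 24.
  x = λ² - 2 - 2 = 576 - 4 ≡ 39; y = λ·(2 - 39) - 16 ≡ 39. → (39, 39)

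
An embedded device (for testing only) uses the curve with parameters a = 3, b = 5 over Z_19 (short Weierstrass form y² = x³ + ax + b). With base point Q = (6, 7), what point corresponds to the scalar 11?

(18, 18)

Repeated addition: build up to 11Q.
2Q: tangent at (6, 7): λ = (3·6² + 3)/(2·7) ≡ 16/14. 14⁻¹ ≡ 15 (mod 19), so λ ≡ 16·15 ≡ 12.
  x = λ² - 6 - 6 = 144 - 12 ≡ 18; y = λ·(6 - 18) - 7 ≡ 1. → (18, 1)
3Q: (18, 1) + (6, 7). λ = (7 - 1)/(6 - 18) ≡ 6/7 mod 19. 7⁻¹ ≡ 11 (mod 19), so λ ≡ 9.
  x = λ² - 18 - 6 = 81 - 24 ≡ 0; y = λ·(18 - 0) - 1 ≡ 9. → (0, 9)
4Q: (0, 9) + (6, 7). λ = (7 - 9)/(6 - 0) ≡ 17/6 mod 19. 6⁻¹ ≡ 16 (mod 19), so λ ≡ 6.
  x = λ² - 0 - 6 = 36 - 6 ≡ 11; y = λ·(0 - 11) - 9 ≡ 1. → (11, 1)
5Q: (11, 1) + (6, 7). λ = (7 - 1)/(6 - 11) ≡ 6/14 mod 19. 14⁻¹ ≡ 15 (mod 19), so λ ≡ 14.
  x = λ² - 11 - 6 = 196 - 17 ≡ 8; y = λ·(11 - 8) - 1 ≡ 3. → (8, 3)
6Q: (8, 3) + (6, 7). λ = (7 - 3)/(6 - 8) ≡ 4/17 mod 19. 17⁻¹ ≡ 9 (mod 19), so λ ≡ 17.
  x = λ² - 8 - 6 = 289 - 14 ≡ 9; y = λ·(8 - 9) - 3 ≡ 18. → (9, 18)
7Q: (9, 18) + (6, 7). λ = (7 - 18)/(6 - 9) ≡ 8/16 mod 19. 16⁻¹ ≡ 6 (mod 19), so λ ≡ 10.
  x = λ² - 9 - 6 = 100 - 15 ≡ 9; y = λ·(9 - 9) - 18 ≡ 1. → (9, 1)
8Q: (9, 1) + (6, 7). λ = (7 - 1)/(6 - 9) ≡ 6/16 mod 19. 16⁻¹ ≡ 6 (mod 19), so λ ≡ 17.
  x = λ² - 9 - 6 = 289 - 15 ≡ 8; y = λ·(9 - 8) - 1 ≡ 16. → (8, 16)
9Q: (8, 16) + (6, 7). λ = (7 - 16)/(6 - 8) ≡ 10/17 mod 19. 17⁻¹ ≡ 9 (mod 19), so λ ≡ 14.
  x = λ² - 8 - 6 = 196 - 14 ≡ 11; y = λ·(8 - 11) - 16 ≡ 18. → (11, 18)
10Q: (11, 18) + (6, 7). λ = (7 - 18)/(6 - 11) ≡ 8/14 mod 19. 14⁻¹ ≡ 15 (mod 19), so λ ≡ 6.
  x = λ² - 11 - 6 = 36 - 17 ≡ 0; y = λ·(11 - 0) - 18 ≡ 10. → (0, 10)
11Q: (0, 10) + (6, 7). λ = (7 - 10)/(6 - 0) ≡ 16/6 mod 19. 6⁻¹ ≡ 16 (mod 19), so λ ≡ 9.
  x = λ² - 0 - 6 = 81 - 6 ≡ 18; y = λ·(0 - 18) - 10 ≡ 18. → (18, 18)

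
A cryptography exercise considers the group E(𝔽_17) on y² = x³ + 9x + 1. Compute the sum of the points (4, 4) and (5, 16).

(4, 4) + (5, 16). λ = (16 - 4)/(5 - 4) ≡ 12/1 mod 17. 1⁻¹ ≡ 1 (mod 17), so λ ≡ 12.
  x = λ² - 4 - 5 = 144 - 9 ≡ 16; y = λ·(4 - 16) - 4 ≡ 5. → (16, 5)

(16, 5)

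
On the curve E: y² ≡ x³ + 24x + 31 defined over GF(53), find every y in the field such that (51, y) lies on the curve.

9, 44

x³ + 24x + 31 = 133906 ≡ 28 (mod 53).
Square roots of 28 mod 53: 9 and 44 (since 9² = 81 ≡ 28).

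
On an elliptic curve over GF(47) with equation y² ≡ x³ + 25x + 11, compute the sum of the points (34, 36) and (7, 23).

(15, 1)

(34, 36) + (7, 23). λ = (23 - 36)/(7 - 34) ≡ 34/20 mod 47. 20⁻¹ ≡ 40 (mod 47), so λ ≡ 44.
  x = λ² - 34 - 7 = 1936 - 41 ≡ 15; y = λ·(34 - 15) - 36 ≡ 1. → (15, 1)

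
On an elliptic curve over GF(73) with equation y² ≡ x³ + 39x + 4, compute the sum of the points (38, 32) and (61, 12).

(53, 35)

(38, 32) + (61, 12). λ = (12 - 32)/(61 - 38) ≡ 53/23 mod 73. 23⁻¹ ≡ 54 (mod 73) since 23·54 = 1242 ≡ 1, so λ ≡ 15.
  x = λ² - 38 - 61 = 225 - 99 ≡ 53; y = λ·(38 - 53) - 32 ≡ 35. → (53, 35)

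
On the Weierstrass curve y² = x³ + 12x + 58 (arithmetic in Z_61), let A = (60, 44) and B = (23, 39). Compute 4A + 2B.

(4, 29)

First 4A:
Repeated addition: build up to 4A.
2A: tangent at (60, 44): λ = (3·60² + 12)/(2·44) ≡ 15/27. 27⁻¹ ≡ 52 (mod 61) since 27·52 = 1404 ≡ 1, so λ ≡ 15·52 ≡ 48.
  x = λ² - 60 - 60 = 2304 - 120 ≡ 49; y = λ·(60 - 49) - 44 ≡ 57. → (49, 57)
3A: (49, 57) + (60, 44). λ = (44 - 57)/(60 - 49) ≡ 48/11 mod 61. 11⁻¹ ≡ 50 (mod 61), so λ ≡ 21.
  x = λ² - 49 - 60 = 441 - 109 ≡ 27; y = λ·(49 - 27) - 57 ≡ 39. → (27, 39)
4A: (27, 39) + (60, 44). λ = (44 - 39)/(60 - 27) ≡ 5/33 mod 61. 33⁻¹ ≡ 37 (mod 61) since 33·37 = 1221 ≡ 1, so λ ≡ 2.
  x = λ² - 27 - 60 = 4 - 87 ≡ 39; y = λ·(27 - 39) - 39 ≡ 59. → (39, 59)
4A = (39, 59).
Next 2B:
Repeated addition: build up to 2B.
2B: tangent at (23, 39): λ = (3·23² + 12)/(2·39) ≡ 13/17. 17⁻¹ ≡ 18 (mod 61), so λ ≡ 13·18 ≡ 51.
  x = λ² - 23 - 23 = 2601 - 46 ≡ 54; y = λ·(23 - 54) - 39 ≡ 27. → (54, 27)
2B = (54, 27).
Finally 4A + 2B:
(39, 59) + (54, 27). λ = (27 - 59)/(54 - 39) ≡ 29/15 mod 61. 15⁻¹ ≡ 57 (mod 61) since 15·57 = 855 ≡ 1, so λ ≡ 6.
  x = λ² - 39 - 54 = 36 - 93 ≡ 4; y = λ·(39 - 4) - 59 ≡ 29. → (4, 29)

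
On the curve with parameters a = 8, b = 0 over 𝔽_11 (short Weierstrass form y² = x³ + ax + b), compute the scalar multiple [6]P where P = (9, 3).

O

Repeated addition: build up to 6P.
2P: tangent at (9, 3): λ = (3·9² + 8)/(2·3) ≡ 9/6. 6⁻¹ ≡ 2 (mod 11), so λ ≡ 9·2 ≡ 7.
  x = λ² - 9 - 9 = 49 - 18 ≡ 9; y = λ·(9 - 9) - 3 ≡ 8. → (9, 8)
3P: (9, 8) + (9, 3): same x and y₁ ≡ -y₂, so the sum is ∞.
4P: ∞ + (9, 3) = (9, 3) (identity).
5P: tangent at (9, 3): λ = (3·9² + 8)/(2·3) ≡ 9/6. 6⁻¹ ≡ 2 (mod 11), so λ ≡ 9·2 ≡ 7.
  x = λ² - 9 - 9 = 49 - 18 ≡ 9; y = λ·(9 - 9) - 3 ≡ 8. → (9, 8)
6P: (9, 8) + (9, 3): same x and y₁ ≡ -y₂, so the sum is ∞.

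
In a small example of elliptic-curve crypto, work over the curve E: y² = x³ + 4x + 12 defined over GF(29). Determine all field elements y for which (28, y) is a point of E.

x³ + 4x + 12 = 22076 ≡ 7 (mod 29).
Square roots of 7 mod 29: 6 and 23 (since 6² = 36 ≡ 7).

6, 23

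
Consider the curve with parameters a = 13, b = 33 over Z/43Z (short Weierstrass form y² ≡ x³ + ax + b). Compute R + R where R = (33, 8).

tangent at (33, 8): λ = (3·33² + 13)/(2·8) ≡ 12/16. 16⁻¹ ≡ 35 (mod 43) since 16·35 = 560 ≡ 1, so λ ≡ 12·35 ≡ 33.
  x = λ² - 33 - 33 = 1089 - 66 ≡ 34; y = λ·(33 - 34) - 8 ≡ 2. → (34, 2)

(34, 2)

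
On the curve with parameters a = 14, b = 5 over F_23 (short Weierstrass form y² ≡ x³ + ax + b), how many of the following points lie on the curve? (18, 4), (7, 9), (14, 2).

0

(18, 4): 4² ≡ 16, rhs ≡ 17 → off.
(7, 9): 9² ≡ 12, rhs ≡ 9 → off.
(14, 2): 2² ≡ 4, rhs ≡ 1 → off.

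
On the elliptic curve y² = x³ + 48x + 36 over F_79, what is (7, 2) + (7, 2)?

tangent at (7, 2): λ = (3·7² + 48)/(2·2) ≡ 37/4. 4⁻¹ ≡ 20 (mod 79), so λ ≡ 37·20 ≡ 29.
  x = λ² - 7 - 7 = 841 - 14 ≡ 37; y = λ·(7 - 37) - 2 ≡ 76. → (37, 76)

(37, 76)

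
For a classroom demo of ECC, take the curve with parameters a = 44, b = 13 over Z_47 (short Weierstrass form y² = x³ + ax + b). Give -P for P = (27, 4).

(27, 43)

-(27, 4) = (27, -4 mod 47) = (27, 43).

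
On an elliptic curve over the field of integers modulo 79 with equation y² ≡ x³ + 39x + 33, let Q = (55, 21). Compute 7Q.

(68, 13)

Repeated addition: build up to 7Q.
2Q: tangent at (55, 21): λ = (3·55² + 39)/(2·21) ≡ 29/42. 42⁻¹ ≡ 32 (mod 79), so λ ≡ 29·32 ≡ 59.
  x = λ² - 55 - 55 = 3481 - 110 ≡ 53; y = λ·(55 - 53) - 21 ≡ 18. → (53, 18)
3Q: (53, 18) + (55, 21). λ = (21 - 18)/(55 - 53) ≡ 3/2 mod 79. 2⁻¹ ≡ 40 (mod 79), so λ ≡ 41.
  x = λ² - 53 - 55 = 1681 - 108 ≡ 72; y = λ·(53 - 72) - 18 ≡ 72. → (72, 72)
4Q: (72, 72) + (55, 21). λ = (21 - 72)/(55 - 72) ≡ 28/62 mod 79. 62⁻¹ ≡ 65 (mod 79), so λ ≡ 3.
  x = λ² - 72 - 55 = 9 - 127 ≡ 40; y = λ·(72 - 40) - 72 ≡ 24. → (40, 24)
5Q: (40, 24) + (55, 21). λ = (21 - 24)/(55 - 40) ≡ 76/15 mod 79. 15⁻¹ ≡ 58 (mod 79), so λ ≡ 63.
  x = λ² - 40 - 55 = 3969 - 95 ≡ 3; y = λ·(40 - 3) - 24 ≡ 16. → (3, 16)
6Q: (3, 16) + (55, 21). λ = (21 - 16)/(55 - 3) ≡ 5/52 mod 79. 52⁻¹ ≡ 38 (mod 79), so λ ≡ 32.
  x = λ² - 3 - 55 = 1024 - 58 ≡ 18; y = λ·(3 - 18) - 16 ≡ 57. → (18, 57)
7Q: (18, 57) + (55, 21). λ = (21 - 57)/(55 - 18) ≡ 43/37 mod 79. 37⁻¹ ≡ 47 (mod 79), so λ ≡ 46.
  x = λ² - 18 - 55 = 2116 - 73 ≡ 68; y = λ·(18 - 68) - 57 ≡ 13. → (68, 13)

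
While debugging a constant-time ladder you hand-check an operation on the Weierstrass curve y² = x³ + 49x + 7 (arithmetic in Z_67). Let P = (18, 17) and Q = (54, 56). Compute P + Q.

(18, 17) + (54, 56). λ = (56 - 17)/(54 - 18) ≡ 39/36 mod 67. 36⁻¹ ≡ 54 (mod 67) since 36·54 = 1944 ≡ 1, so λ ≡ 29.
  x = λ² - 18 - 54 = 841 - 72 ≡ 32; y = λ·(18 - 32) - 17 ≡ 46. → (32, 46)

(32, 46)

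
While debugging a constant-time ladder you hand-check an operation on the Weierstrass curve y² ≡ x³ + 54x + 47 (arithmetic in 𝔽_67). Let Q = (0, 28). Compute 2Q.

(54, 30)

tangent at (0, 28): λ = (3·0² + 54)/(2·28) ≡ 54/56. 56⁻¹ ≡ 6 (mod 67), so λ ≡ 54·6 ≡ 56.
  x = λ² - 0 - 0 = 3136 - 0 ≡ 54; y = λ·(0 - 54) - 28 ≡ 30. → (54, 30)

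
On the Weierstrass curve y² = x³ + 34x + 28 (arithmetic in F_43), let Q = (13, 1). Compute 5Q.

(32, 0)

Double-and-add on 5 = (101)₂. Start with Q = (13, 1) for the leading 1-bit.
double: tangent at (13, 1): λ = (3·13² + 34)/(2·1) ≡ 25/2. 2⁻¹ ≡ 22 (mod 43), so λ ≡ 25·22 ≡ 34.
  x = λ² - 13 - 13 = 1156 - 26 ≡ 12; y = λ·(13 - 12) - 1 ≡ 33. → (12, 33)
double: tangent at (12, 33): λ = (3·12² + 34)/(2·33) ≡ 36/23. 23⁻¹ ≡ 15 (mod 43), so λ ≡ 36·15 ≡ 24.
  x = λ² - 12 - 12 = 576 - 24 ≡ 36; y = λ·(12 - 36) - 33 ≡ 36. → (36, 36)
add Q: (36, 36) + (13, 1). λ = (1 - 36)/(13 - 36) ≡ 8/20 mod 43. 20⁻¹ ≡ 28 (mod 43) since 20·28 = 560 ≡ 1, so λ ≡ 9.
  x = λ² - 36 - 13 = 81 - 49 ≡ 32; y = λ·(36 - 32) - 36 ≡ 0. → (32, 0)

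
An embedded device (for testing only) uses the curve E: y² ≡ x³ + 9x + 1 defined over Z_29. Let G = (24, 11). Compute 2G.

(9, 12)

tangent at (24, 11): λ = (3·24² + 9)/(2·11) ≡ 26/22. 22⁻¹ ≡ 4 (mod 29), so λ ≡ 26·4 ≡ 17.
  x = λ² - 24 - 24 = 289 - 48 ≡ 9; y = λ·(24 - 9) - 11 ≡ 12. → (9, 12)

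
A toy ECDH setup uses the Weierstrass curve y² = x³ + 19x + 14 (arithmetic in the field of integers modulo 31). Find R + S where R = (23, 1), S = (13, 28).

(23, 1) + (13, 28). λ = (28 - 1)/(13 - 23) ≡ 27/21 mod 31. 21⁻¹ ≡ 3 (mod 31) since 21·3 = 63 ≡ 1, so λ ≡ 19.
  x = λ² - 23 - 13 = 361 - 36 ≡ 15; y = λ·(23 - 15) - 1 ≡ 27. → (15, 27)

(15, 27)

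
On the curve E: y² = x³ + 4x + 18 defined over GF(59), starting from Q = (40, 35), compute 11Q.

(34, 39)

Repeated addition: build up to 11Q.
2Q: tangent at (40, 35): λ = (3·40² + 4)/(2·35) ≡ 25/11. 11⁻¹ ≡ 43 (mod 59) since 11·43 = 473 ≡ 1, so λ ≡ 25·43 ≡ 13.
  x = λ² - 40 - 40 = 169 - 80 ≡ 30; y = λ·(40 - 30) - 35 ≡ 36. → (30, 36)
3Q: (30, 36) + (40, 35). λ = (35 - 36)/(40 - 30) ≡ 58/10 mod 59. 10⁻¹ ≡ 6 (mod 59), so λ ≡ 53.
  x = λ² - 30 - 40 = 2809 - 70 ≡ 25; y = λ·(30 - 25) - 36 ≡ 52. → (25, 52)
4Q: (25, 52) + (40, 35). λ = (35 - 52)/(40 - 25) ≡ 42/15 mod 59. 15⁻¹ ≡ 4 (mod 59), so λ ≡ 50.
  x = λ² - 25 - 40 = 2500 - 65 ≡ 16; y = λ·(25 - 16) - 52 ≡ 44. → (16, 44)
5Q: (16, 44) + (40, 35). λ = (35 - 44)/(40 - 16) ≡ 50/24 mod 59. 24⁻¹ ≡ 32 (mod 59), so λ ≡ 7.
  x = λ² - 16 - 40 = 49 - 56 ≡ 52; y = λ·(16 - 52) - 44 ≡ 58. → (52, 58)
6Q: (52, 58) + (40, 35). λ = (35 - 58)/(40 - 52) ≡ 36/47 mod 59. 47⁻¹ ≡ 54 (mod 59), so λ ≡ 56.
  x = λ² - 52 - 40 = 3136 - 92 ≡ 35; y = λ·(52 - 35) - 58 ≡ 9. → (35, 9)
7Q: (35, 9) + (40, 35). λ = (35 - 9)/(40 - 35) ≡ 26/5 mod 59. 5⁻¹ ≡ 12 (mod 59) since 5·12 = 60 ≡ 1, so λ ≡ 17.
  x = λ² - 35 - 40 = 289 - 75 ≡ 37; y = λ·(35 - 37) - 9 ≡ 16. → (37, 16)
8Q: (37, 16) + (40, 35). λ = (35 - 16)/(40 - 37) ≡ 19/3 mod 59. 3⁻¹ ≡ 20 (mod 59) since 3·20 = 60 ≡ 1, so λ ≡ 26.
  x = λ² - 37 - 40 = 676 - 77 ≡ 9; y = λ·(37 - 9) - 16 ≡ 4. → (9, 4)
9Q: (9, 4) + (40, 35). λ = (35 - 4)/(40 - 9) ≡ 31/31 mod 59. 31⁻¹ ≡ 40 (mod 59) since 31·40 = 1240 ≡ 1, so λ ≡ 1.
  x = λ² - 9 - 40 = 1 - 49 ≡ 11; y = λ·(9 - 11) - 4 ≡ 53. → (11, 53)
10Q: (11, 53) + (40, 35). λ = (35 - 53)/(40 - 11) ≡ 41/29 mod 59. 29⁻¹ ≡ 57 (mod 59), so λ ≡ 36.
  x = λ² - 11 - 40 = 1296 - 51 ≡ 6; y = λ·(11 - 6) - 53 ≡ 9. → (6, 9)
11Q: (6, 9) + (40, 35). λ = (35 - 9)/(40 - 6) ≡ 26/34 mod 59. 34⁻¹ ≡ 33 (mod 59) since 34·33 = 1122 ≡ 1, so λ ≡ 32.
  x = λ² - 6 - 40 = 1024 - 46 ≡ 34; y = λ·(6 - 34) - 9 ≡ 39. → (34, 39)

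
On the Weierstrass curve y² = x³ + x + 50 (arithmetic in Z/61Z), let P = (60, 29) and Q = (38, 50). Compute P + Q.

(60, 29) + (38, 50). λ = (50 - 29)/(38 - 60) ≡ 21/39 mod 61. 39⁻¹ ≡ 36 (mod 61), so λ ≡ 24.
  x = λ² - 60 - 38 = 576 - 98 ≡ 51; y = λ·(60 - 51) - 29 ≡ 4. → (51, 4)

(51, 4)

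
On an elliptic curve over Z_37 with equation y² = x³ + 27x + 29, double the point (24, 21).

(17, 31)

tangent at (24, 21): λ = (3·24² + 27)/(2·21) ≡ 16/5. 5⁻¹ ≡ 15 (mod 37) since 5·15 = 75 ≡ 1, so λ ≡ 16·15 ≡ 18.
  x = λ² - 24 - 24 = 324 - 48 ≡ 17; y = λ·(24 - 17) - 21 ≡ 31. → (17, 31)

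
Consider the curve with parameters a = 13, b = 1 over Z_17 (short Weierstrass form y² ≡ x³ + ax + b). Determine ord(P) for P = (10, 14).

2P: tangent at (10, 14): λ = (3·10² + 13)/(2·14) ≡ 7/11. 11⁻¹ ≡ 14 (mod 17) since 11·14 = 154 ≡ 1, so λ ≡ 7·14 ≡ 13.
  x = λ² - 10 - 10 = 169 - 20 ≡ 13; y = λ·(10 - 13) - 14 ≡ 15. → (13, 15)
3P: (13, 15) + (10, 14). λ = (14 - 15)/(10 - 13) ≡ 16/14 mod 17. 14⁻¹ ≡ 11 (mod 17), so λ ≡ 6.
  x = λ² - 13 - 10 = 36 - 23 ≡ 13; y = λ·(13 - 13) - 15 ≡ 2. → (13, 2)
4P: (13, 2) + (10, 14). λ = (14 - 2)/(10 - 13) ≡ 12/14 mod 17. 14⁻¹ ≡ 11 (mod 17) since 14·11 = 154 ≡ 1, so λ ≡ 13.
  x = λ² - 13 - 10 = 169 - 23 ≡ 10; y = λ·(13 - 10) - 2 ≡ 3. → (10, 3)
5P: (10, 3) + (10, 14): same x and y₁ ≡ -y₂, so the sum is 𝒪.
5P = 𝒪, so the order is 5.

5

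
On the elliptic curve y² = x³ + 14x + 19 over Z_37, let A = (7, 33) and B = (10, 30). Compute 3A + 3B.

First 3A:
Repeated addition: build up to 3A.
2A: tangent at (7, 33): λ = (3·7² + 14)/(2·33) ≡ 13/29. 29⁻¹ ≡ 23 (mod 37) since 29·23 = 667 ≡ 1, so λ ≡ 13·23 ≡ 3.
  x = λ² - 7 - 7 = 9 - 14 ≡ 32; y = λ·(7 - 32) - 33 ≡ 3. → (32, 3)
3A: (32, 3) + (7, 33). λ = (33 - 3)/(7 - 32) ≡ 30/12 mod 37. 12⁻¹ ≡ 34 (mod 37) since 12·34 = 408 ≡ 1, so λ ≡ 21.
  x = λ² - 32 - 7 = 441 - 39 ≡ 32; y = λ·(32 - 32) - 3 ≡ 34. → (32, 34)
3A = (32, 34).
Next 3B:
Repeated addition: build up to 3B.
2B: tangent at (10, 30): λ = (3·10² + 14)/(2·30) ≡ 18/23. 23⁻¹ ≡ 29 (mod 37) since 23·29 = 667 ≡ 1, so λ ≡ 18·29 ≡ 4.
  x = λ² - 10 - 10 = 16 - 20 ≡ 33; y = λ·(10 - 33) - 30 ≡ 26. → (33, 26)
3B: (33, 26) + (10, 30). λ = (30 - 26)/(10 - 33) ≡ 4/14 mod 37. 14⁻¹ ≡ 8 (mod 37) since 14·8 = 112 ≡ 1, so λ ≡ 32.
  x = λ² - 33 - 10 = 1024 - 43 ≡ 19; y = λ·(33 - 19) - 26 ≡ 15. → (19, 15)
3B = (19, 15).
Finally 3A + 3B:
(32, 34) + (19, 15). λ = (15 - 34)/(19 - 32) ≡ 18/24 mod 37. 24⁻¹ ≡ 17 (mod 37), so λ ≡ 10.
  x = λ² - 32 - 19 = 100 - 51 ≡ 12; y = λ·(32 - 12) - 34 ≡ 18. → (12, 18)

(12, 18)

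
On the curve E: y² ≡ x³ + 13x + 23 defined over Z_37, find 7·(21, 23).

(19, 5)

Write P = (21, 23).
Double-and-add on 7 = (111)₂. Start with P = (21, 23) for the leading 1-bit.
double: tangent at (21, 23): λ = (3·21² + 13)/(2·23) ≡ 4/9. 9⁻¹ ≡ 33 (mod 37), so λ ≡ 4·33 ≡ 21.
  x = λ² - 21 - 21 = 441 - 42 ≡ 29; y = λ·(21 - 29) - 23 ≡ 31. → (29, 31)
add P: (29, 31) + (21, 23). λ = (23 - 31)/(21 - 29) ≡ 29/29 mod 37. 29⁻¹ ≡ 23 (mod 37), so λ ≡ 1.
  x = λ² - 29 - 21 = 1 - 50 ≡ 25; y = λ·(29 - 25) - 31 ≡ 10. → (25, 10)
double: tangent at (25, 10): λ = (3·25² + 13)/(2·10) ≡ 1/20. 20⁻¹ ≡ 13 (mod 37), so λ ≡ 1·13 ≡ 13.
  x = λ² - 25 - 25 = 169 - 50 ≡ 8; y = λ·(25 - 8) - 10 ≡ 26. → (8, 26)
add P: (8, 26) + (21, 23). λ = (23 - 26)/(21 - 8) ≡ 34/13 mod 37. 13⁻¹ ≡ 20 (mod 37) since 13·20 = 260 ≡ 1, so λ ≡ 14.
  x = λ² - 8 - 21 = 196 - 29 ≡ 19; y = λ·(8 - 19) - 26 ≡ 5. → (19, 5)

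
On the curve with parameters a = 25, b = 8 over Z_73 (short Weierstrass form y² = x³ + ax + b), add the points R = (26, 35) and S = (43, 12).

(26, 35) + (43, 12). λ = (12 - 35)/(43 - 26) ≡ 50/17 mod 73. 17⁻¹ ≡ 43 (mod 73), so λ ≡ 33.
  x = λ² - 26 - 43 = 1089 - 69 ≡ 71; y = λ·(26 - 71) - 35 ≡ 13. → (71, 13)

(71, 13)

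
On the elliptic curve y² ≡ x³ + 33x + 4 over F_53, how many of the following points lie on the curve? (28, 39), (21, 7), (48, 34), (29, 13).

(28, 39): 39² ≡ 37, rhs ≡ 37 → on.
(21, 7): 7² ≡ 49, rhs ≡ 47 → off.
(48, 34): 34² ≡ 43, rhs ≡ 32 → off.
(29, 13): 13² ≡ 10, rhs ≡ 16 → off.

1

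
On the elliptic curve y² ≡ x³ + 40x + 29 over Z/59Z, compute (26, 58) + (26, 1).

The two points share x = 26 and their y-coordinates satisfy 58 + 1 ≡ 0 (mod 59), so they are inverses. Their sum is ∞.

O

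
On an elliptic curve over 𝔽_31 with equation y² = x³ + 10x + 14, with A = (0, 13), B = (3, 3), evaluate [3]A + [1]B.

First 3A:
Repeated addition: build up to 3A.
2A: tangent at (0, 13): λ = (3·0² + 10)/(2·13) ≡ 10/26. 26⁻¹ ≡ 6 (mod 31), so λ ≡ 10·6 ≡ 29.
  x = λ² - 0 - 0 = 841 - 0 ≡ 4; y = λ·(0 - 4) - 13 ≡ 26. → (4, 26)
3A: (4, 26) + (0, 13). λ = (13 - 26)/(0 - 4) ≡ 18/27 mod 31. 27⁻¹ ≡ 23 (mod 31) since 27·23 = 621 ≡ 1, so λ ≡ 11.
  x = λ² - 4 - 0 = 121 - 4 ≡ 24; y = λ·(4 - 24) - 26 ≡ 2. → (24, 2)
3A = (24, 2).
Finally 3A + B:
(24, 2) + (3, 3). λ = (3 - 2)/(3 - 24) ≡ 1/10 mod 31. 10⁻¹ ≡ 28 (mod 31) since 10·28 = 280 ≡ 1, so λ ≡ 28.
  x = λ² - 24 - 3 = 784 - 27 ≡ 13; y = λ·(24 - 13) - 2 ≡ 27. → (13, 27)

(13, 27)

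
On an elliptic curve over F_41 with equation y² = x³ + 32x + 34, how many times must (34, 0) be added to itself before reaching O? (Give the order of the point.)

2

2P: (34, 0) + (34, 0): same x and y₁ ≡ -y₂, so the sum is O.
2P = O, so the order is 2.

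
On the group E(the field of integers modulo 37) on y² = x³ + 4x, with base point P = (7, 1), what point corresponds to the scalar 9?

Repeated addition: build up to 9P.
2P: tangent at (7, 1): λ = (3·7² + 4)/(2·1) ≡ 3/2. 2⁻¹ ≡ 19 (mod 37) since 2·19 = 38 ≡ 1, so λ ≡ 3·19 ≡ 20.
  x = λ² - 7 - 7 = 400 - 14 ≡ 16; y = λ·(7 - 16) - 1 ≡ 4. → (16, 4)
3P: (16, 4) + (7, 1). λ = (1 - 4)/(7 - 16) ≡ 34/28 mod 37. 28⁻¹ ≡ 4 (mod 37), so λ ≡ 25.
  x = λ² - 16 - 7 = 625 - 23 ≡ 10; y = λ·(16 - 10) - 4 ≡ 35. → (10, 35)
4P: (10, 35) + (7, 1). λ = (1 - 35)/(7 - 10) ≡ 3/34 mod 37. 34⁻¹ ≡ 12 (mod 37), so λ ≡ 36.
  x = λ² - 10 - 7 = 1296 - 17 ≡ 21; y = λ·(10 - 21) - 35 ≡ 13. → (21, 13)
5P: (21, 13) + (7, 1). λ = (1 - 13)/(7 - 21) ≡ 25/23 mod 37. 23⁻¹ ≡ 29 (mod 37), so λ ≡ 22.
  x = λ² - 21 - 7 = 484 - 28 ≡ 12; y = λ·(21 - 12) - 13 ≡ 0. → (12, 0)
6P: (12, 0) + (7, 1). λ = (1 - 0)/(7 - 12) ≡ 1/32 mod 37. 32⁻¹ ≡ 22 (mod 37), so λ ≡ 22.
  x = λ² - 12 - 7 = 484 - 19 ≡ 21; y = λ·(12 - 21) - 0 ≡ 24. → (21, 24)
7P: (21, 24) + (7, 1). λ = (1 - 24)/(7 - 21) ≡ 14/23 mod 37. 23⁻¹ ≡ 29 (mod 37) since 23·29 = 667 ≡ 1, so λ ≡ 36.
  x = λ² - 21 - 7 = 1296 - 28 ≡ 10; y = λ·(21 - 10) - 24 ≡ 2. → (10, 2)
8P: (10, 2) + (7, 1). λ = (1 - 2)/(7 - 10) ≡ 36/34 mod 37. 34⁻¹ ≡ 12 (mod 37) since 34·12 = 408 ≡ 1, so λ ≡ 25.
  x = λ² - 10 - 7 = 625 - 17 ≡ 16; y = λ·(10 - 16) - 2 ≡ 33. → (16, 33)
9P: (16, 33) + (7, 1). λ = (1 - 33)/(7 - 16) ≡ 5/28 mod 37. 28⁻¹ ≡ 4 (mod 37) since 28·4 = 112 ≡ 1, so λ ≡ 20.
  x = λ² - 16 - 7 = 400 - 23 ≡ 7; y = λ·(16 - 7) - 33 ≡ 36. → (7, 36)

(7, 36)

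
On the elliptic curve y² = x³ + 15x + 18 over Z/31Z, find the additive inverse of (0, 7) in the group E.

(0, 24)

-(0, 7) = (0, -7 mod 31) = (0, 24).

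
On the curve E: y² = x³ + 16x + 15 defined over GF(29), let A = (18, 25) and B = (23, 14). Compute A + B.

(23, 15)

(18, 25) + (23, 14). λ = (14 - 25)/(23 - 18) ≡ 18/5 mod 29. 5⁻¹ ≡ 6 (mod 29) since 5·6 = 30 ≡ 1, so λ ≡ 21.
  x = λ² - 18 - 23 = 441 - 41 ≡ 23; y = λ·(18 - 23) - 25 ≡ 15. → (23, 15)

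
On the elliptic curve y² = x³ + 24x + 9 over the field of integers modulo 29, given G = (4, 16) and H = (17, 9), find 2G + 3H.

(2, 23)

First 2G:
Repeated addition: build up to 2G.
2G: tangent at (4, 16): λ = (3·4² + 24)/(2·16) ≡ 14/3. 3⁻¹ ≡ 10 (mod 29) since 3·10 = 30 ≡ 1, so λ ≡ 14·10 ≡ 24.
  x = λ² - 4 - 4 = 576 - 8 ≡ 17; y = λ·(4 - 17) - 16 ≡ 20. → (17, 20)
2G = (17, 20).
Next 3H:
Repeated addition: build up to 3H.
2H: tangent at (17, 9): λ = (3·17² + 24)/(2·9) ≡ 21/18. 18⁻¹ ≡ 21 (mod 29), so λ ≡ 21·21 ≡ 6.
  x = λ² - 17 - 17 = 36 - 34 ≡ 2; y = λ·(17 - 2) - 9 ≡ 23. → (2, 23)
3H: (2, 23) + (17, 9). λ = (9 - 23)/(17 - 2) ≡ 15/15 mod 29. 15⁻¹ ≡ 2 (mod 29), so λ ≡ 1.
  x = λ² - 2 - 17 = 1 - 19 ≡ 11; y = λ·(2 - 11) - 23 ≡ 26. → (11, 26)
3H = (11, 26).
Finally 2G + 3H:
(17, 20) + (11, 26). λ = (26 - 20)/(11 - 17) ≡ 6/23 mod 29. 23⁻¹ ≡ 24 (mod 29), so λ ≡ 28.
  x = λ² - 17 - 11 = 784 - 28 ≡ 2; y = λ·(17 - 2) - 20 ≡ 23. → (2, 23)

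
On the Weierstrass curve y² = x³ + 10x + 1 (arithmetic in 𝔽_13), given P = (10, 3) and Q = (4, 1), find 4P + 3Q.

First 4P:
Repeated addition: build up to 4P.
2P: tangent at (10, 3): λ = (3·10² + 10)/(2·3) ≡ 11/6. 6⁻¹ ≡ 11 (mod 13) since 6·11 = 66 ≡ 1, so λ ≡ 11·11 ≡ 4.
  x = λ² - 10 - 10 = 16 - 20 ≡ 9; y = λ·(10 - 9) - 3 ≡ 1. → (9, 1)
3P: (9, 1) + (10, 3). λ = (3 - 1)/(10 - 9) ≡ 2/1 mod 13. 1⁻¹ ≡ 1 (mod 13), so λ ≡ 2.
  x = λ² - 9 - 10 = 4 - 19 ≡ 11; y = λ·(9 - 11) - 1 ≡ 8. → (11, 8)
4P: (11, 8) + (10, 3). λ = (3 - 8)/(10 - 11) ≡ 8/12 mod 13. 12⁻¹ ≡ 12 (mod 13), so λ ≡ 5.
  x = λ² - 11 - 10 = 25 - 21 ≡ 4; y = λ·(11 - 4) - 8 ≡ 1. → (4, 1)
4P = (4, 1).
Next 3Q:
Repeated addition: build up to 3Q.
2Q: tangent at (4, 1): λ = (3·4² + 10)/(2·1) ≡ 6/2. 2⁻¹ ≡ 7 (mod 13), so λ ≡ 6·7 ≡ 3.
  x = λ² - 4 - 4 = 9 - 8 ≡ 1; y = λ·(4 - 1) - 1 ≡ 8. → (1, 8)
3Q: (1, 8) + (4, 1). λ = (1 - 8)/(4 - 1) ≡ 6/3 mod 13. 3⁻¹ ≡ 9 (mod 13), so λ ≡ 2.
  x = λ² - 1 - 4 = 4 - 5 ≡ 12; y = λ·(1 - 12) - 8 ≡ 9. → (12, 9)
3Q = (12, 9).
Finally 4P + 3Q:
(4, 1) + (12, 9). λ = (9 - 1)/(12 - 4) ≡ 8/8 mod 13. 8⁻¹ ≡ 5 (mod 13), so λ ≡ 1.
  x = λ² - 4 - 12 = 1 - 16 ≡ 11; y = λ·(4 - 11) - 1 ≡ 5. → (11, 5)

(11, 5)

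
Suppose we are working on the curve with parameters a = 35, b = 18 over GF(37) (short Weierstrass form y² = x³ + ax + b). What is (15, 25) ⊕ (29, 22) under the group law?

(14, 25)

(15, 25) + (29, 22). λ = (22 - 25)/(29 - 15) ≡ 34/14 mod 37. 14⁻¹ ≡ 8 (mod 37) since 14·8 = 112 ≡ 1, so λ ≡ 13.
  x = λ² - 15 - 29 = 169 - 44 ≡ 14; y = λ·(15 - 14) - 25 ≡ 25. → (14, 25)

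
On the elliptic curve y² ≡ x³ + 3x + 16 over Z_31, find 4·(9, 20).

(20, 4)

Write Q = (9, 20).
Repeated addition: build up to 4Q.
2Q: tangent at (9, 20): λ = (3·9² + 3)/(2·20) ≡ 29/9. 9⁻¹ ≡ 7 (mod 31), so λ ≡ 29·7 ≡ 17.
  x = λ² - 9 - 9 = 289 - 18 ≡ 23; y = λ·(9 - 23) - 20 ≡ 21. → (23, 21)
3Q: (23, 21) + (9, 20). λ = (20 - 21)/(9 - 23) ≡ 30/17 mod 31. 17⁻¹ ≡ 11 (mod 31), so λ ≡ 20.
  x = λ² - 23 - 9 = 400 - 32 ≡ 27; y = λ·(23 - 27) - 21 ≡ 23. → (27, 23)
4Q: (27, 23) + (9, 20). λ = (20 - 23)/(9 - 27) ≡ 28/13 mod 31. 13⁻¹ ≡ 12 (mod 31) since 13·12 = 156 ≡ 1, so λ ≡ 26.
  x = λ² - 27 - 9 = 676 - 36 ≡ 20; y = λ·(27 - 20) - 23 ≡ 4. → (20, 4)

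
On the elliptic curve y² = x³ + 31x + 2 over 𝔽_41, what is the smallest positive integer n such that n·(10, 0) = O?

2

2P: (10, 0) + (10, 0): same x and y₁ ≡ -y₂, so the sum is O.
2P = O, so the order is 2.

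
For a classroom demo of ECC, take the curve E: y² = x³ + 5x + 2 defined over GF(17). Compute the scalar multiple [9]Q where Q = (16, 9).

Double-and-add on 9 = (1001)₂. Start with Q = (16, 9) for the leading 1-bit.
double: tangent at (16, 9): λ = (3·16² + 5)/(2·9) ≡ 8/1. 1⁻¹ ≡ 1 (mod 17), so λ ≡ 8·1 ≡ 8.
  x = λ² - 16 - 16 = 64 - 32 ≡ 15; y = λ·(16 - 15) - 9 ≡ 16. → (15, 16)
double: tangent at (15, 16): λ = (3·15² + 5)/(2·16) ≡ 0/15. 15⁻¹ ≡ 8 (mod 17), so λ ≡ 0·8 ≡ 0.
  x = λ² - 15 - 15 = 0 - 30 ≡ 4; y = λ·(15 - 4) - 16 ≡ 1. → (4, 1)
double: tangent at (4, 1): λ = (3·4² + 5)/(2·1) ≡ 2/2. 2⁻¹ ≡ 9 (mod 17) since 2·9 = 18 ≡ 1, so λ ≡ 2·9 ≡ 1.
  x = λ² - 4 - 4 = 1 - 8 ≡ 10; y = λ·(4 - 10) - 1 ≡ 10. → (10, 10)
add Q: (10, 10) + (16, 9). λ = (9 - 10)/(16 - 10) ≡ 16/6 mod 17. 6⁻¹ ≡ 3 (mod 17), so λ ≡ 14.
  x = λ² - 10 - 16 = 196 - 26 ≡ 0; y = λ·(10 - 0) - 10 ≡ 11. → (0, 11)

(0, 11)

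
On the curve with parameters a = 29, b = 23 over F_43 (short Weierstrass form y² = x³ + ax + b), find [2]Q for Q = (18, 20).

tangent at (18, 20): λ = (3·18² + 29)/(2·20) ≡ 12/40. 40⁻¹ ≡ 14 (mod 43) since 40·14 = 560 ≡ 1, so λ ≡ 12·14 ≡ 39.
  x = λ² - 18 - 18 = 1521 - 36 ≡ 23; y = λ·(18 - 23) - 20 ≡ 0. → (23, 0)

(23, 0)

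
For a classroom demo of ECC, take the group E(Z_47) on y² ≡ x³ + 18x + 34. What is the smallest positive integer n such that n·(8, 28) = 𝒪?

2P: tangent at (8, 28): λ = (3·8² + 18)/(2·28) ≡ 22/9. 9⁻¹ ≡ 21 (mod 47) since 9·21 = 189 ≡ 1, so λ ≡ 22·21 ≡ 39.
  x = λ² - 8 - 8 = 1521 - 16 ≡ 1; y = λ·(8 - 1) - 28 ≡ 10. → (1, 10)
3P: (1, 10) + (8, 28). λ = (28 - 10)/(8 - 1) ≡ 18/7 mod 47. 7⁻¹ ≡ 27 (mod 47), so λ ≡ 16.
  x = λ² - 1 - 8 = 256 - 9 ≡ 12; y = λ·(1 - 12) - 10 ≡ 2. → (12, 2)
4P: (12, 2) + (8, 28). λ = (28 - 2)/(8 - 12) ≡ 26/43 mod 47. 43⁻¹ ≡ 35 (mod 47), so λ ≡ 17.
  x = λ² - 12 - 8 = 289 - 20 ≡ 34; y = λ·(12 - 34) - 2 ≡ 0. → (34, 0)
5P: (34, 0) + (8, 28). λ = (28 - 0)/(8 - 34) ≡ 28/21 mod 47. 21⁻¹ ≡ 9 (mod 47) since 21·9 = 189 ≡ 1, so λ ≡ 17.
  x = λ² - 34 - 8 = 289 - 42 ≡ 12; y = λ·(34 - 12) - 0 ≡ 45. → (12, 45)
6P: (12, 45) + (8, 28). λ = (28 - 45)/(8 - 12) ≡ 30/43 mod 47. 43⁻¹ ≡ 35 (mod 47), so λ ≡ 16.
  x = λ² - 12 - 8 = 256 - 20 ≡ 1; y = λ·(12 - 1) - 45 ≡ 37. → (1, 37)
7P: (1, 37) + (8, 28). λ = (28 - 37)/(8 - 1) ≡ 38/7 mod 47. 7⁻¹ ≡ 27 (mod 47), so λ ≡ 39.
  x = λ² - 1 - 8 = 1521 - 9 ≡ 8; y = λ·(1 - 8) - 37 ≡ 19. → (8, 19)
8P: (8, 19) + (8, 28): same x and y₁ ≡ -y₂, so the sum is 𝒪.
8P = 𝒪, so the order is 8.

8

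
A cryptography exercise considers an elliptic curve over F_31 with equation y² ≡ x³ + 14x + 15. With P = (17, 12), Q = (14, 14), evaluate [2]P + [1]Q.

(22, 20)

First 2P:
Repeated addition: build up to 2P.
2P: tangent at (17, 12): λ = (3·17² + 14)/(2·12) ≡ 13/24. 24⁻¹ ≡ 22 (mod 31), so λ ≡ 13·22 ≡ 7.
  x = λ² - 17 - 17 = 49 - 34 ≡ 15; y = λ·(17 - 15) - 12 ≡ 2. → (15, 2)
2P = (15, 2).
Finally 2P + Q:
(15, 2) + (14, 14). λ = (14 - 2)/(14 - 15) ≡ 12/30 mod 31. 30⁻¹ ≡ 30 (mod 31), so λ ≡ 19.
  x = λ² - 15 - 14 = 361 - 29 ≡ 22; y = λ·(15 - 22) - 2 ≡ 20. → (22, 20)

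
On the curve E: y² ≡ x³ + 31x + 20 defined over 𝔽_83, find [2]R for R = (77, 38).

tangent at (77, 38): λ = (3·77² + 31)/(2·38) ≡ 56/76. 76⁻¹ ≡ 71 (mod 83), so λ ≡ 56·71 ≡ 75.
  x = λ² - 77 - 77 = 5625 - 154 ≡ 76; y = λ·(77 - 76) - 38 ≡ 37. → (76, 37)

(76, 37)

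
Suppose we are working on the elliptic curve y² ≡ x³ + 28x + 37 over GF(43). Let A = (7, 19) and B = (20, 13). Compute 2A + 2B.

First 2A:
Repeated addition: build up to 2A.
2A: tangent at (7, 19): λ = (3·7² + 28)/(2·19) ≡ 3/38. 38⁻¹ ≡ 17 (mod 43) since 38·17 = 646 ≡ 1, so λ ≡ 3·17 ≡ 8.
  x = λ² - 7 - 7 = 64 - 14 ≡ 7; y = λ·(7 - 7) - 19 ≡ 24. → (7, 24)
2A = (7, 24).
Next 2B:
Repeated addition: build up to 2B.
2B: tangent at (20, 13): λ = (3·20² + 28)/(2·13) ≡ 24/26. 26⁻¹ ≡ 5 (mod 43), so λ ≡ 24·5 ≡ 34.
  x = λ² - 20 - 20 = 1156 - 40 ≡ 41; y = λ·(20 - 41) - 13 ≡ 4. → (41, 4)
2B = (41, 4).
Finally 2A + 2B:
(7, 24) + (41, 4). λ = (4 - 24)/(41 - 7) ≡ 23/34 mod 43. 34⁻¹ ≡ 19 (mod 43) since 34·19 = 646 ≡ 1, so λ ≡ 7.
  x = λ² - 7 - 41 = 49 - 48 ≡ 1; y = λ·(7 - 1) - 24 ≡ 18. → (1, 18)

(1, 18)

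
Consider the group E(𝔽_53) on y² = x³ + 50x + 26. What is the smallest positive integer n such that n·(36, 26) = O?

2P: tangent at (36, 26): λ = (3·36² + 50)/(2·26) ≡ 16/52. 52⁻¹ ≡ 52 (mod 53), so λ ≡ 16·52 ≡ 37.
  x = λ² - 36 - 36 = 1369 - 72 ≡ 25; y = λ·(36 - 25) - 26 ≡ 10. → (25, 10)
3P: (25, 10) + (36, 26). λ = (26 - 10)/(36 - 25) ≡ 16/11 mod 53. 11⁻¹ ≡ 29 (mod 53), so λ ≡ 40.
  x = λ² - 25 - 36 = 1600 - 61 ≡ 2; y = λ·(25 - 2) - 10 ≡ 9. → (2, 9)
4P: (2, 9) + (36, 26). λ = (26 - 9)/(36 - 2) ≡ 17/34 mod 53. 34⁻¹ ≡ 39 (mod 53), so λ ≡ 27.
  x = λ² - 2 - 36 = 729 - 38 ≡ 2; y = λ·(2 - 2) - 9 ≡ 44. → (2, 44)
5P: (2, 44) + (36, 26). λ = (26 - 44)/(36 - 2) ≡ 35/34 mod 53. 34⁻¹ ≡ 39 (mod 53) since 34·39 = 1326 ≡ 1, so λ ≡ 40.
  x = λ² - 2 - 36 = 1600 - 38 ≡ 25; y = λ·(2 - 25) - 44 ≡ 43. → (25, 43)
6P: (25, 43) + (36, 26). λ = (26 - 43)/(36 - 25) ≡ 36/11 mod 53. 11⁻¹ ≡ 29 (mod 53) since 11·29 = 319 ≡ 1, so λ ≡ 37.
  x = λ² - 25 - 36 = 1369 - 61 ≡ 36; y = λ·(25 - 36) - 43 ≡ 27. → (36, 27)
7P: (36, 27) + (36, 26): same x and y₁ ≡ -y₂, so the sum is O.
7P = O, so the order is 7.

7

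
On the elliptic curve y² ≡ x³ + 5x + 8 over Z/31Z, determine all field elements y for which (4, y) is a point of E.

none

x³ + 5x + 8 = 92 ≡ 30 (mod 31).
30 is a non-residue mod 31; no y exists.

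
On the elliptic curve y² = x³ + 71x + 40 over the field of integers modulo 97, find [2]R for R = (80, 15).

(36, 48)

tangent at (80, 15): λ = (3·80² + 71)/(2·15) ≡ 65/30. 30⁻¹ ≡ 55 (mod 97) since 30·55 = 1650 ≡ 1, so λ ≡ 65·55 ≡ 83.
  x = λ² - 80 - 80 = 6889 - 160 ≡ 36; y = λ·(80 - 36) - 15 ≡ 48. → (36, 48)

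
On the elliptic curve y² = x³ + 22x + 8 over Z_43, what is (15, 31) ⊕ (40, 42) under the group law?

(40, 1)

(15, 31) + (40, 42). λ = (42 - 31)/(40 - 15) ≡ 11/25 mod 43. 25⁻¹ ≡ 31 (mod 43) since 25·31 = 775 ≡ 1, so λ ≡ 40.
  x = λ² - 15 - 40 = 1600 - 55 ≡ 40; y = λ·(15 - 40) - 31 ≡ 1. → (40, 1)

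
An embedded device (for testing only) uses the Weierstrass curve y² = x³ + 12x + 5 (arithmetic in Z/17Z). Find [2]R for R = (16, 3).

tangent at (16, 3): λ = (3·16² + 12)/(2·3) ≡ 15/6. 6⁻¹ ≡ 3 (mod 17), so λ ≡ 15·3 ≡ 11.
  x = λ² - 16 - 16 = 121 - 32 ≡ 4; y = λ·(16 - 4) - 3 ≡ 10. → (4, 10)

(4, 10)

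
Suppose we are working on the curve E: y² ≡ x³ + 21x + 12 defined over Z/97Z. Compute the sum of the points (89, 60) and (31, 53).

(38, 95)

(89, 60) + (31, 53). λ = (53 - 60)/(31 - 89) ≡ 90/39 mod 97. 39⁻¹ ≡ 5 (mod 97), so λ ≡ 62.
  x = λ² - 89 - 31 = 3844 - 120 ≡ 38; y = λ·(89 - 38) - 60 ≡ 95. → (38, 95)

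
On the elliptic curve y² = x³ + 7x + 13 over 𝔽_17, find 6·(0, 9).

Write Q = (0, 9).
Double-and-add on 6 = (110)₂. Start with Q = (0, 9) for the leading 1-bit.
double: tangent at (0, 9): λ = (3·0² + 7)/(2·9) ≡ 7/1. 1⁻¹ ≡ 1 (mod 17) since 1·1 = 1 ≡ 1, so λ ≡ 7·1 ≡ 7.
  x = λ² - 0 - 0 = 49 - 0 ≡ 15; y = λ·(0 - 15) - 9 ≡ 5. → (15, 5)
add Q: (15, 5) + (0, 9). λ = (9 - 5)/(0 - 15) ≡ 4/2 mod 17. 2⁻¹ ≡ 9 (mod 17), so λ ≡ 2.
  x = λ² - 15 - 0 = 4 - 15 ≡ 6; y = λ·(15 - 6) - 5 ≡ 13. → (6, 13)
double: tangent at (6, 13): λ = (3·6² + 7)/(2·13) ≡ 13/9. 9⁻¹ ≡ 2 (mod 17), so λ ≡ 13·2 ≡ 9.
  x = λ² - 6 - 6 = 81 - 12 ≡ 1; y = λ·(6 - 1) - 13 ≡ 15. → (1, 15)

(1, 15)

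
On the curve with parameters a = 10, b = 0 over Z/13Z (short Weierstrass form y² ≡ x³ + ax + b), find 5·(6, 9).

Write Q = (6, 9).
Double-and-add on 5 = (101)₂. Start with Q = (6, 9) for the leading 1-bit.
double: tangent at (6, 9): λ = (3·6² + 10)/(2·9) ≡ 1/5. 5⁻¹ ≡ 8 (mod 13), so λ ≡ 1·8 ≡ 8.
  x = λ² - 6 - 6 = 64 - 12 ≡ 0; y = λ·(6 - 0) - 9 ≡ 0. → (0, 0)
double: (0, 0) + (0, 0): same x and y₁ ≡ -y₂, so the sum is ∞.
add Q: ∞ + (6, 9) = (6, 9) (identity).

(6, 9)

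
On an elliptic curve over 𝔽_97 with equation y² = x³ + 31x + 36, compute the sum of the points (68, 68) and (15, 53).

(68, 68) + (15, 53). λ = (53 - 68)/(15 - 68) ≡ 82/44 mod 97. 44⁻¹ ≡ 86 (mod 97), so λ ≡ 68.
  x = λ² - 68 - 15 = 4624 - 83 ≡ 79; y = λ·(68 - 79) - 68 ≡ 57. → (79, 57)

(79, 57)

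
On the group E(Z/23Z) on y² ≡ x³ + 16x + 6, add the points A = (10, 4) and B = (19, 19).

(10, 4) + (19, 19). λ = (19 - 4)/(19 - 10) ≡ 15/9 mod 23. 9⁻¹ ≡ 18 (mod 23), so λ ≡ 17.
  x = λ² - 10 - 19 = 289 - 29 ≡ 7; y = λ·(10 - 7) - 4 ≡ 1. → (7, 1)

(7, 1)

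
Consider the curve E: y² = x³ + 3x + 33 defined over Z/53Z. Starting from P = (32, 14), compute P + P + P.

Repeated addition: build up to 3P.
2P: tangent at (32, 14): λ = (3·32² + 3)/(2·14) ≡ 1/28. 28⁻¹ ≡ 36 (mod 53), so λ ≡ 1·36 ≡ 36.
  x = λ² - 32 - 32 = 1296 - 64 ≡ 13; y = λ·(32 - 13) - 14 ≡ 34. → (13, 34)
3P: (13, 34) + (32, 14). λ = (14 - 34)/(32 - 13) ≡ 33/19 mod 53. 19⁻¹ ≡ 14 (mod 53) since 19·14 = 266 ≡ 1, so λ ≡ 38.
  x = λ² - 13 - 32 = 1444 - 45 ≡ 21; y = λ·(13 - 21) - 34 ≡ 33. → (21, 33)

(21, 33)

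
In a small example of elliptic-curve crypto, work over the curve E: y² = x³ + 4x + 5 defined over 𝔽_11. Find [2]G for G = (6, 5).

(3, 0)

tangent at (6, 5): λ = (3·6² + 4)/(2·5) ≡ 2/10. 10⁻¹ ≡ 10 (mod 11), so λ ≡ 2·10 ≡ 9.
  x = λ² - 6 - 6 = 81 - 12 ≡ 3; y = λ·(6 - 3) - 5 ≡ 0. → (3, 0)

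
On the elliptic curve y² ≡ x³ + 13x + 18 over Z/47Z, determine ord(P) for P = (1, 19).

7

2P: tangent at (1, 19): λ = (3·1² + 13)/(2·19) ≡ 16/38. 38⁻¹ ≡ 26 (mod 47), so λ ≡ 16·26 ≡ 40.
  x = λ² - 1 - 1 = 1600 - 2 ≡ 0; y = λ·(1 - 0) - 19 ≡ 21. → (0, 21)
3P: (0, 21) + (1, 19). λ = (19 - 21)/(1 - 0) ≡ 45/1 mod 47. 1⁻¹ ≡ 1 (mod 47), so λ ≡ 45.
  x = λ² - 0 - 1 = 2025 - 1 ≡ 3; y = λ·(0 - 3) - 21 ≡ 32. → (3, 32)
4P: (3, 32) + (1, 19). λ = (19 - 32)/(1 - 3) ≡ 34/45 mod 47. 45⁻¹ ≡ 23 (mod 47) since 45·23 = 1035 ≡ 1, so λ ≡ 30.
  x = λ² - 3 - 1 = 900 - 4 ≡ 3; y = λ·(3 - 3) - 32 ≡ 15. → (3, 15)
5P: (3, 15) + (1, 19). λ = (19 - 15)/(1 - 3) ≡ 4/45 mod 47. 45⁻¹ ≡ 23 (mod 47), so λ ≡ 45.
  x = λ² - 3 - 1 = 2025 - 4 ≡ 0; y = λ·(3 - 0) - 15 ≡ 26. → (0, 26)
6P: (0, 26) + (1, 19). λ = (19 - 26)/(1 - 0) ≡ 40/1 mod 47. 1⁻¹ ≡ 1 (mod 47), so λ ≡ 40.
  x = λ² - 0 - 1 = 1600 - 1 ≡ 1; y = λ·(0 - 1) - 26 ≡ 28. → (1, 28)
7P: (1, 28) + (1, 19): same x and y₁ ≡ -y₂, so the sum is 𝒪.
7P = 𝒪, so the order is 7.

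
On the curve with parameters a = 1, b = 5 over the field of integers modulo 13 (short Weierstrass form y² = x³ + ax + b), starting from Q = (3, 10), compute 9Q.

Double-and-add on 9 = (1001)₂. Start with Q = (3, 10) for the leading 1-bit.
double: tangent at (3, 10): λ = (3·3² + 1)/(2·10) ≡ 2/7. 7⁻¹ ≡ 2 (mod 13) since 7·2 = 14 ≡ 1, so λ ≡ 2·2 ≡ 4.
  x = λ² - 3 - 3 = 16 - 6 ≡ 10; y = λ·(3 - 10) - 10 ≡ 1. → (10, 1)
double: tangent at (10, 1): λ = (3·10² + 1)/(2·1) ≡ 2/2. 2⁻¹ ≡ 7 (mod 13), so λ ≡ 2·7 ≡ 1.
  x = λ² - 10 - 10 = 1 - 20 ≡ 7; y = λ·(10 - 7) - 1 ≡ 2. → (7, 2)
double: tangent at (7, 2): λ = (3·7² + 1)/(2·2) ≡ 5/4. 4⁻¹ ≡ 10 (mod 13), so λ ≡ 5·10 ≡ 11.
  x = λ² - 7 - 7 = 121 - 14 ≡ 3; y = λ·(7 - 3) - 2 ≡ 3. → (3, 3)
add Q: (3, 3) + (3, 10): same x and y₁ ≡ -y₂, so the sum is 𝒪.

O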